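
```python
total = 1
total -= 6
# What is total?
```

Trace:
`total = 1` → total = 1
`total -= 6` → total = -5
So total = -5

Answer: -5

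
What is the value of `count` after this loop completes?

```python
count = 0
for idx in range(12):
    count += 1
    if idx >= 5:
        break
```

Loop breaks when idx reaches 5, count is 6
`count` takes the values: 0 → 1 → 2 → 3 → 4 → 5 → 6

Answer: 6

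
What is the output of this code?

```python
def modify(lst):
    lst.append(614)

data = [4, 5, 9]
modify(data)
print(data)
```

Key concept: function modifies passed list.
Step by step:
`data = [4, 5, 9]` → data = [4, 5, 9]
`modify(data)` → data = [4, 5, 9, 614]
`print(data)` → prints [4, 5, 9, 614]

Answer: [4, 5, 9, 614]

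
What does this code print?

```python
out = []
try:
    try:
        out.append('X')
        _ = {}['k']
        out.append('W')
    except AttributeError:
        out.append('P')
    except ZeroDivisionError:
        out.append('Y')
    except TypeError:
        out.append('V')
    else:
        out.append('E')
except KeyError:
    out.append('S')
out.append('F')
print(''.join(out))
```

Execution trace: 'X' (try body) → 'S' (outer except KeyError) → 'F' (after the try/except). Output: XSF

Answer: XSF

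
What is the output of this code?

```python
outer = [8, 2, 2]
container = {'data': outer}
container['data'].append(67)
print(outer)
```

Key concept: dict holds reference to list.
Step by step:
`outer = [8, 2, 2]` → outer = [8, 2, 2]
`container = {'data': outer}` → container = {'data': [8, 2, 2]}
`container['data'].append(67)` → outer = [8, 2, 2, 67]; container = {'data': [8, 2, 2, 67]}
`print(outer)` → prints [8, 2, 2, 67]

Answer: [8, 2, 2, 67]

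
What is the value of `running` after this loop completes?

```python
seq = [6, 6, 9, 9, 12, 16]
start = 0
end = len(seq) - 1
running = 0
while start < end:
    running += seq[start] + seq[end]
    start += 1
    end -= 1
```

Sum of pairs from ends
`running` takes the values: 0 → 22 → 40 → 58

Answer: 58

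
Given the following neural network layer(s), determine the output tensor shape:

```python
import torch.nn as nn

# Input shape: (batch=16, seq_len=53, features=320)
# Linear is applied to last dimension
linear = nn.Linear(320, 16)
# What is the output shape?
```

Input: (16, 53, 320) -> Output: (16, 53, 16)

Answer: (16, 53, 16)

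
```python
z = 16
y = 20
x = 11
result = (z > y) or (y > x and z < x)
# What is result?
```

Trace:
`z = 16` → z = 16
`y = 20` → y = 20
`x = 11` → x = 11
`result = (z > y) or (y > x and z < x)` → result = False
So result = False

Answer: False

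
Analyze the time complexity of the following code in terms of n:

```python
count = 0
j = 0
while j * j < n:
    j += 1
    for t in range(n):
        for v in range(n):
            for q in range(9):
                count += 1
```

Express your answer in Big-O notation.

Each loop level contributes: √n × n × n × 1. Multiplying the contributions gives O(n^2√n).

Answer: O(n^2√n)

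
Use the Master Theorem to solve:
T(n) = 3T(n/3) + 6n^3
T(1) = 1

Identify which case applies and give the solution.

a=3, b=3, f(n)=6n^3. log_3(3) = 1. Since c=3 > 1 and the regularity condition holds (3(n/3)^3 = (3/3^3)n^3 with 3/3^3 < 1), Case 3 applies: T(n) = Θ(f(n)) = O(n^3).

Answer: O(n^3) - Case 3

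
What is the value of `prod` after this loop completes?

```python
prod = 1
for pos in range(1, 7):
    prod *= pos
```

6! = 720
`prod` takes the values: 1 → 2 → 6 → 24 → 120 → 720

Answer: 720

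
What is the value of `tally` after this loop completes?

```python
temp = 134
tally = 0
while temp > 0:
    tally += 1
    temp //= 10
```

Count digits by repeated division by 10
`tally` takes the values: 0 → 1 → 2 → 3

Answer: 3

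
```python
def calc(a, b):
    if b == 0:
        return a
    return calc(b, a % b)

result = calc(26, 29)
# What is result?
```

calc(26, 29) -> calc(29, 26) -> calc(26, 3) -> calc(3, 2) -> calc(2, 1) -> calc(1, 0) -> 1

Answer: 1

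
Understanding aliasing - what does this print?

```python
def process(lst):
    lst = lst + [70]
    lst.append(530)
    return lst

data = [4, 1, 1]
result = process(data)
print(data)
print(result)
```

Key concept: rebinding parameter vs mutation.
Step by step:
`data = [4, 1, 1]` → data = [4, 1, 1]
`result = process(data)` → result = [4, 1, 1, 70, 530]
`print(data)` → prints [4, 1, 1]
`print(result)` → prints [4, 1, 1, 70, 530]

Answer:
[4, 1, 1]
[4, 1, 1, 70, 530]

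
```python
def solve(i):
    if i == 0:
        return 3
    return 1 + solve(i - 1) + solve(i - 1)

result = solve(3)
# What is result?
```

solve(i) = 1 + 2·solve(i-1), solve(0)=3. Closed form: (3+1)·2^3 - 1 = 31.

Answer: 31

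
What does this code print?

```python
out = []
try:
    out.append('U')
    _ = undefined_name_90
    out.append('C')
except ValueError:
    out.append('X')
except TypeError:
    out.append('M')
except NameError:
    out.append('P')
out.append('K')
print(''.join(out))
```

Execution trace: 'U' (try body) → 'P' (except NameError) → 'K' (after the try/except). Output: UPK

Answer: UPK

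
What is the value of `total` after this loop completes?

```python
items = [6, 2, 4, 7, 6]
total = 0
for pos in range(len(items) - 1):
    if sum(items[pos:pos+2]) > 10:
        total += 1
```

Count windows with sum > 10
`total` takes the values: 0 → 1 → 2

Answer: 2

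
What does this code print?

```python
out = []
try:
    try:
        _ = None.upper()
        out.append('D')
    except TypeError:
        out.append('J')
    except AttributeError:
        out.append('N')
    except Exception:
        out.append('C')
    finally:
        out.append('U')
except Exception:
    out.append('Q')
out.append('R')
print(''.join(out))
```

Execution trace: 'N' (inner except AttributeError) → 'U' (inner finally) → 'R' (after the try/except). Output: NUR

Answer: NUR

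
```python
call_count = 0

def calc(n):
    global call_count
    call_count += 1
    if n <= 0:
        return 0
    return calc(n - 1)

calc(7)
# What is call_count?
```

Linear recursion stepping by 1: 8 calls from n=7 down to ≤0.

Answer: 8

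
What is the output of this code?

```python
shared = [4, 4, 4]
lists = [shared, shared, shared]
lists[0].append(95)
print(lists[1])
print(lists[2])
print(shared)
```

Key concept: list of same reference.
Step by step:
`shared = [4, 4, 4]` → shared = [4, 4, 4]
`lists = [shared, shared, shared]` → lists = [[4, 4, 4], [4, 4, 4], [4, 4, 4]]
`lists[0].append(95)` → shared = [4, 4, 4, 95]; lists = [[4, 4, 4, 95], [4, 4, 4, 95], [4, 4, 4, 95]]
`print(lists[1])` → prints [4, 4, 4, 95]
`print(lists[2])` → prints [4, 4, 4, 95]
`print(shared)` → prints [4, 4, 4, 95]

Answer:
[4, 4, 4, 95]
[4, 4, 4, 95]
[4, 4, 4, 95]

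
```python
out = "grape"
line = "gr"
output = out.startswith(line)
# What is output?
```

Trace:
`out = "grape"` → out = 'grape'
`line = "gr"` → line = 'gr'
`output = out.startswith(line)` → output = True
So output = True

Answer: True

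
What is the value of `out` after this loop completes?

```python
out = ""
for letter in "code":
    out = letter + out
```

Reverse 'code'
`out` takes the values: "" → "c" → "oc" → "doc" → "edoc"

Answer: "edoc"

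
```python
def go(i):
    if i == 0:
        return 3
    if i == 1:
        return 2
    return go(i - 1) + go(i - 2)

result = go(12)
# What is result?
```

Build up from base cases: go(0)=3, go(1)=2, go(2)=5, go(3)=7, go(4)=12, go(5)=19, go(6)=31, ..., go(12)=555

Answer: 555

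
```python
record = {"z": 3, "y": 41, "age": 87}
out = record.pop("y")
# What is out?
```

Trace:
`record = {"z": 3, "y": 41, "age": 87}` → record = {'z': 3, 'y': 41, 'age': 87}
`out = record.pop("y")` → record = {'z': 3, 'age': 87}; out = 41
So out = 41

Answer: 41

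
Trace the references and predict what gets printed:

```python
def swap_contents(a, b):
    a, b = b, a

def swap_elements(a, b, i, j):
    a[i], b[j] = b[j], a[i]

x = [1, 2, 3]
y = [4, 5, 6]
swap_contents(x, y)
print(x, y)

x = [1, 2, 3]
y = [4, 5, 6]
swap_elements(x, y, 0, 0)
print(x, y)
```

Key concept: parameter rebinding vs mutation.
Step by step:
`x = [1, 2, 3]` → x = [1, 2, 3]
`y = [4, 5, 6]` → y = [4, 5, 6]
`swap_contents(x, y)` → no visible change to tracked variables
`print(x, y)` → prints [1, 2, 3] [4, 5, 6]
`x = [1, 2, 3]` → x = [1, 2, 3]
`y = [4, 5, 6]` → y = [4, 5, 6]
`swap_elements(x, y, 0, 0)` → x = [4, 2, 3]; y = [1, 5, 6]
`print(x, y)` → prints [4, 2, 3] [1, 5, 6]

Answer:
[1, 2, 3] [4, 5, 6]
[4, 2, 3] [1, 5, 6]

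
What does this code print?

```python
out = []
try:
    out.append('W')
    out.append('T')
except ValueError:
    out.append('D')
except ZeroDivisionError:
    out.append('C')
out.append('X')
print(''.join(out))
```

Execution trace: 'W' (try body) → 'T' (try body, no exception) → 'X' (after the try/except). Output: WTX

Answer: WTX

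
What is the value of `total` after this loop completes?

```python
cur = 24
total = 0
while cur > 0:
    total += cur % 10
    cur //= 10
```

Sum digits of 24
`total` takes the values: 0 → 4 → 6

Answer: 6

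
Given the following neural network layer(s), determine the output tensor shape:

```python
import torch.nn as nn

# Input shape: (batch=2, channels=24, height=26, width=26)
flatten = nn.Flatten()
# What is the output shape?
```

Input: (2, 24, 26, 26) -> Output: (2, 16224)

Answer: (2, 16224)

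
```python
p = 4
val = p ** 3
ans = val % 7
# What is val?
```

Trace:
`p = 4` → p = 4
`val = p ** 3` → val = 64
`ans = val % 7` → ans = 1
So val = 64

Answer: 64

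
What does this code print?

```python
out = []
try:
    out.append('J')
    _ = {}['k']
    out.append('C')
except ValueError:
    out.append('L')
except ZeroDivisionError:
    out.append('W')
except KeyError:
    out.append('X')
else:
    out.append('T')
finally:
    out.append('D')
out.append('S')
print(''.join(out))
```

Execution trace: 'J' (try body) → 'X' (except KeyError) → 'D' (finally) → 'S' (after the try/except). Output: JXDS

Answer: JXDS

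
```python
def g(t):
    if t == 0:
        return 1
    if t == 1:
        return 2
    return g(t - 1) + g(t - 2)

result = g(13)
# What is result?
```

Build up from base cases: g(0)=1, g(1)=2, g(2)=3, g(3)=5, g(4)=8, g(5)=13, g(6)=21, ..., g(13)=610

Answer: 610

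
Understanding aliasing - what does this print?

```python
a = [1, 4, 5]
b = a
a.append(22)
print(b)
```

Key concept: basic list aliasing.
Step by step:
`a = [1, 4, 5]` → a = [1, 4, 5]
`b = a` → b = [1, 4, 5] (same object as a)
`a.append(22)` → a = [1, 4, 5, 22] (same object as b); b = [1, 4, 5, 22] (same object as a)
`print(b)` → prints [1, 4, 5, 22]

Answer: [1, 4, 5, 22]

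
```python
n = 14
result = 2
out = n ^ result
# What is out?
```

Trace:
`n = 14` → n = 14
`result = 2` → result = 2
`out = n ^ result` → out = 12
So out = 12

Answer: 12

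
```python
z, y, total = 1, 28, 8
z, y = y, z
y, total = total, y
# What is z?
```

Trace:
`z, y, total = 1, 28, 8` → z = 1; y = 28; total = 8
`z, y = y, z` → z = 28; y = 1
`y, total = total, y` → y = 8; total = 1
So z = 28

Answer: 28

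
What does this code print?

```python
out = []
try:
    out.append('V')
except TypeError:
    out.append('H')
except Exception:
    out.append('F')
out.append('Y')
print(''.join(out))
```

Execution trace: 'V' (try body, no exception) → 'Y' (after the try/except). Output: VY

Answer: VY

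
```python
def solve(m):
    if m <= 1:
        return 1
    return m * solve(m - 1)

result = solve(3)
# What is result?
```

solve(3) = 3 * 2 * 1 = 6

Answer: 6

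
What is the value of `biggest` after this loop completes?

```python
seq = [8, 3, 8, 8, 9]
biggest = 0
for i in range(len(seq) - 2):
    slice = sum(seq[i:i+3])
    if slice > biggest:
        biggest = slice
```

Max sum of 3-element window in [8, 3, 8, 8, 9]
`biggest` takes the values: 0 → 19 → 25

Answer: 25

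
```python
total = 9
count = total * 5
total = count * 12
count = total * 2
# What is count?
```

Trace:
`total = 9` → total = 9
`count = total * 5` → count = 45
`total = count * 12` → total = 540
`count = total * 2` → count = 1080
So count = 1080

Answer: 1080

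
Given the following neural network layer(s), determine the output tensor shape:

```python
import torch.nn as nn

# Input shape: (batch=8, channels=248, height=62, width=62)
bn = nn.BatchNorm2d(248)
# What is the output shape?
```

Input: (8, 248, 62, 62) -> Output: (8, 248, 62, 62)

Answer: (8, 248, 62, 62)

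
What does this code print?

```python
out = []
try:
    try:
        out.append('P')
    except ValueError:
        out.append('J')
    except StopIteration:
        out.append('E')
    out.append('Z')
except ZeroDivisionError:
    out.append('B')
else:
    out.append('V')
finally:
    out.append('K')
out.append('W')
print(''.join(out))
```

Execution trace: 'P' (inner try body, no exception) → 'Z' (try body, no exception) → 'V' (else) → 'K' (finally) → 'W' (after the try/except). Output: PZVKW

Answer: PZVKW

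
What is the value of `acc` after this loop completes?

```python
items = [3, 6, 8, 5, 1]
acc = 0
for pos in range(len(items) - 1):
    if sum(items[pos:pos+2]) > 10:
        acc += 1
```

Count windows with sum > 10
`acc` takes the values: 0 → 1 → 2

Answer: 2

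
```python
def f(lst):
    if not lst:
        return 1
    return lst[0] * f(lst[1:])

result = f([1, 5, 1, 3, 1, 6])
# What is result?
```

Product over [1, 5, 1, 3, 1, 6] = 1 * 5 * 1 * 3 * 1 * 6 = 90

Answer: 90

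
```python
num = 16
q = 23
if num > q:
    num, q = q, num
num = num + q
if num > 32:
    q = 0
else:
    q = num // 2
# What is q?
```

Trace:
`num = 16` → num = 16
`q = 23` → q = 23
`if num > q: ...` → num > q is False → no variable changes
`num = num + q` → num = 39
`if num > 32: ...` → num > 32 is True → q = 0
So q = 0

Answer: 0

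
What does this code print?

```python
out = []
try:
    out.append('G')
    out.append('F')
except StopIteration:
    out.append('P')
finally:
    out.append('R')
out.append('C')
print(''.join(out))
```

Execution trace: 'G' (try body) → 'F' (try body, no exception) → 'R' (finally) → 'C' (after the try/except). Output: GFRC

Answer: GFRC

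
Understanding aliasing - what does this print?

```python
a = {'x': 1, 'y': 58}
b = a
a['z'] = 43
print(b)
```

Key concept: dict aliasing.
Step by step:
`a = {'x': 1, 'y': 58}` → a = {'x': 1, 'y': 58}
`b = a` → b = {'x': 1, 'y': 58} (same object as a)
`a['z'] = 43` → a = {'x': 1, 'y': 58, 'z': 43} (same object as b); b = {'x': 1, 'y': 58, 'z': 43} (same object as a)
`print(b)` → prints {'x': 1, 'y': 58, 'z': 43}

Answer: {'x': 1, 'y': 58, 'z': 43}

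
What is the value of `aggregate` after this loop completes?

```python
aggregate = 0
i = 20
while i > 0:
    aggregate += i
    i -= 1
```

Sum 20 down to 1
`aggregate` takes the values: 0 → 20 → 39 → 57 → 74 → 90 → 105 → 119 → 132 → 144 → 155 → 165 → 174 → 182 → 189 → 195 → 200 → 204 → 207 → 209 → 210

Answer: 210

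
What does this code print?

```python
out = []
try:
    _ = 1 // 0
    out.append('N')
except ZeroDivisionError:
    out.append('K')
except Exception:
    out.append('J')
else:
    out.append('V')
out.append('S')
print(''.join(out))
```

Execution trace: 'K' (except ZeroDivisionError) → 'S' (after the try/except). Output: KS

Answer: KS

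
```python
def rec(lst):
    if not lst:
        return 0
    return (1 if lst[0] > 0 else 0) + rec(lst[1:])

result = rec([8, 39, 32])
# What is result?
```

Count of positive elements in [8, 39, 32] = 3

Answer: 3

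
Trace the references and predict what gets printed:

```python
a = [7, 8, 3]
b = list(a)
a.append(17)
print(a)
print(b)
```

Key concept: list() constructor creates copy.
Step by step:
`a = [7, 8, 3]` → a = [7, 8, 3]
`b = list(a)` → b = [7, 8, 3]
`a.append(17)` → a = [7, 8, 3, 17]
`print(a)` → prints [7, 8, 3, 17]
`print(b)` → prints [7, 8, 3]

Answer:
[7, 8, 3, 17]
[7, 8, 3]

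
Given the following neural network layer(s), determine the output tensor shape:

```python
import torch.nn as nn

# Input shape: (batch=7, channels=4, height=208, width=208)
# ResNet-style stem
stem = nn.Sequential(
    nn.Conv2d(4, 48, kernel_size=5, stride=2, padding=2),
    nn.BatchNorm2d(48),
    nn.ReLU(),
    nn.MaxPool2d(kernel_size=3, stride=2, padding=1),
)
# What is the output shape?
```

Input: (7, 4, 208, 208) -> after Conv2d 5x5 stride=2: (7, 48, 104, 104) -> Output: (7, 48, 52, 52)

Answer: (7, 48, 52, 52)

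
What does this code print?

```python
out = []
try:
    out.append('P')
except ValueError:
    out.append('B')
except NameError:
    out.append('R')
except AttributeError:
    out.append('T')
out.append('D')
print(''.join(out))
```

Execution trace: 'P' (try body, no exception) → 'D' (after the try/except). Output: PD

Answer: PD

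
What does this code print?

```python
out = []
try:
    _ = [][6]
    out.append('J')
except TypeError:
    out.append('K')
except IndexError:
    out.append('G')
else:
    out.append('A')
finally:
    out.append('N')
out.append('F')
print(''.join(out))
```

Execution trace: 'G' (except IndexError) → 'N' (finally) → 'F' (after the try/except). Output: GNF

Answer: GNF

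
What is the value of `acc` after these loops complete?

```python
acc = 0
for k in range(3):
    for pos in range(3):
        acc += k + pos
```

Sum of all k+pos for k,pos in 3x3
`acc` takes the values: 0 → 1 → 3 → 4 → 6 → 9 → 11 → 14 → 18

Answer: 18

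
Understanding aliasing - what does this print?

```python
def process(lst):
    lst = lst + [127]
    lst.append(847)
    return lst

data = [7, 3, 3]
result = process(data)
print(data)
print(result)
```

Key concept: rebinding parameter vs mutation.
Step by step:
`data = [7, 3, 3]` → data = [7, 3, 3]
`result = process(data)` → result = [7, 3, 3, 127, 847]
`print(data)` → prints [7, 3, 3]
`print(result)` → prints [7, 3, 3, 127, 847]

Answer:
[7, 3, 3]
[7, 3, 3, 127, 847]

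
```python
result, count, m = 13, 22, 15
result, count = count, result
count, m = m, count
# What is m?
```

Trace:
`result, count, m = 13, 22, 15` → result = 13; count = 22; m = 15
`result, count = count, result` → result = 22; count = 13
`count, m = m, count` → count = 15; m = 13
So m = 13

Answer: 13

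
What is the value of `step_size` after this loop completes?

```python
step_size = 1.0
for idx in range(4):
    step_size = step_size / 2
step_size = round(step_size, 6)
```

Halving LR 4 times: 1 / 2^4
`step_size` takes the values: 1.0 → 0.5 → 0.25 → 0.125 → 0.0625

Answer: 0.0625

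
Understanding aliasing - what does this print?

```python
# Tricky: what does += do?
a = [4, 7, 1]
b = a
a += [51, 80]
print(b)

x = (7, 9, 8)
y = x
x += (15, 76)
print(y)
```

Key concept: += behavior differs for mutable vs immutable.
Step by step:
`a = [4, 7, 1]` → a = [4, 7, 1]
`b = a` → b = [4, 7, 1] (same object as a)
`a += [51, 80]` → a = [4, 7, 1, 51, 80] (same object as b); b = [4, 7, 1, 51, 80] (same object as a)
`print(b)` → prints [4, 7, 1, 51, 80]
`x = (7, 9, 8)` → x = (7, 9, 8)
`y = x` → y = (7, 9, 8)
`x += (15, 76)` → x = (7, 9, 8, 15, 76)
`print(y)` → prints (7, 9, 8)

Answer:
[4, 7, 1, 51, 80]
(7, 9, 8)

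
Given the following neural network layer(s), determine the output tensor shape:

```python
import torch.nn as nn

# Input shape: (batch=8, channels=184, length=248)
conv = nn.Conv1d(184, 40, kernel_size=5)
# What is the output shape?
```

Input: (8, 184, 248) -> Output: (8, 40, 244)

Answer: (8, 40, 244)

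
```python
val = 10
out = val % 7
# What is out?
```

Trace:
`val = 10` → val = 10
`out = val % 7` → out = 3
So out = 3

Answer: 3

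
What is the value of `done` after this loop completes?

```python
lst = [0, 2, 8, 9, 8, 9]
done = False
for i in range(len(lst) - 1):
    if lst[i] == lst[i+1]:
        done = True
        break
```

Check consecutive duplicates in [0, 2, 8, 9, 8, 9]
`done` takes the values: False

Answer: False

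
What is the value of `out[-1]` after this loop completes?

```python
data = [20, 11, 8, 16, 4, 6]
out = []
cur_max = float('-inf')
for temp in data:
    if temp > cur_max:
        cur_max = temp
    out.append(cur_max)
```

Running max ends at 20
`out` takes the values: [] → [20] → [20, 20] → [20, 20, 20] → [20, 20, 20, 20] → [20, 20, 20, 20, 20] → [20, 20, 20, 20, 20, 20]
So `out[-1]` = 20

Answer: 20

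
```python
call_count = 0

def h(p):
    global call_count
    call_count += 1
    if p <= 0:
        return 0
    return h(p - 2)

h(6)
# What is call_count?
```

Linear recursion stepping by 2: 4 calls from p=6 down to ≤0.

Answer: 4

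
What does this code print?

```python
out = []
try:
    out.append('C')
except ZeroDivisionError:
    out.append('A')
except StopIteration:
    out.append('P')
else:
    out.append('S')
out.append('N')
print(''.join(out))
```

Execution trace: 'C' (try body, no exception) → 'S' (else) → 'N' (after the try/except). Output: CSN

Answer: CSN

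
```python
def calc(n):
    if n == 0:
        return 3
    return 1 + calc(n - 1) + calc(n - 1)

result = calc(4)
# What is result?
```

calc(n) = 1 + 2·calc(n-1), calc(0)=3. Closed form: (3+1)·2^4 - 1 = 63.

Answer: 63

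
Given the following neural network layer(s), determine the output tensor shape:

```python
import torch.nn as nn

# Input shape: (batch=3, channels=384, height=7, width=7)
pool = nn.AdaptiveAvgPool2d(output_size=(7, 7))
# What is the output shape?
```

Input: (3, 384, 7, 7) -> Output: (3, 384, 7, 7)

Answer: (3, 384, 7, 7)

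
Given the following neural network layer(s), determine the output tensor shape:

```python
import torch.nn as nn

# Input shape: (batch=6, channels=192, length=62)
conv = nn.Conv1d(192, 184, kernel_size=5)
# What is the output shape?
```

Input: (6, 192, 62) -> Output: (6, 184, 58)

Answer: (6, 184, 58)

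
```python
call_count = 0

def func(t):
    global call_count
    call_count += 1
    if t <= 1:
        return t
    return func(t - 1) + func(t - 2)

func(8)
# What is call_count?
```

Calls(t) = 1 + Calls(t-1) + Calls(t-2); Calls(0)=Calls(1)=1. For t=8 this gives 67.

Answer: 67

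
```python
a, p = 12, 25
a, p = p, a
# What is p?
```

Trace:
`a, p = 12, 25` → a = 12; p = 25
`a, p = p, a` → a = 25; p = 12
So p = 12

Answer: 12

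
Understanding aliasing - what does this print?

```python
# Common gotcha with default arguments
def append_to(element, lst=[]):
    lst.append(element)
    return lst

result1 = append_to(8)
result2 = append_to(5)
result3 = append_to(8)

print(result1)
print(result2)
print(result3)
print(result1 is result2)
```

Key concept: mutable default argument gotcha.
Step by step:
`result1 = append_to(8)` → result1 = [8]
`result2 = append_to(5)` → result1 = [8, 5] (same object as result2); result2 = [8, 5] (same object as result1)
`result3 = append_to(8)` → result1 = [8, 5, 8] (same object as result2, result3); result2 = [8, 5, 8] (same object as result1, result3); result3 = [8, 5, 8] (same object as result1, result2)
`print(result1)` → prints [8, 5, 8]
`print(result2)` → prints [8, 5, 8]
`print(result3)` → prints [8, 5, 8]
`print(result1 is result2)` → prints True

Answer:
[8, 5, 8]
[8, 5, 8]
[8, 5, 8]
True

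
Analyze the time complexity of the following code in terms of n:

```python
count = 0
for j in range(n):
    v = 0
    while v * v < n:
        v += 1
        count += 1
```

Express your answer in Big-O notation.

Each loop level contributes: n × √n. Multiplying the contributions gives O(n√n).

Answer: O(n√n)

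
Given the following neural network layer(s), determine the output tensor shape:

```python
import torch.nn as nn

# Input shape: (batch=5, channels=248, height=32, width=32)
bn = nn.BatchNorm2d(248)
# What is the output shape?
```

Input: (5, 248, 32, 32) -> Output: (5, 248, 32, 32)

Answer: (5, 248, 32, 32)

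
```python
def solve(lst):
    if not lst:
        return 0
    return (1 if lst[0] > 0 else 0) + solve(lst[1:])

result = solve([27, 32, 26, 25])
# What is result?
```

Count of positive elements in [27, 32, 26, 25] = 4

Answer: 4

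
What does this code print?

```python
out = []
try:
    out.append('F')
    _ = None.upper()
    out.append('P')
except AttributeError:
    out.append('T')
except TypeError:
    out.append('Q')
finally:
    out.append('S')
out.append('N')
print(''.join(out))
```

Execution trace: 'F' (try body) → 'T' (except AttributeError) → 'S' (finally) → 'N' (after the try/except). Output: FTSN

Answer: FTSN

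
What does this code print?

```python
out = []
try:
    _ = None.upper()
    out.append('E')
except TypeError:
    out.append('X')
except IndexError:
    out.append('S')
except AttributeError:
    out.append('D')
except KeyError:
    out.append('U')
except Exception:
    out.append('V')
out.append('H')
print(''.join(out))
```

Execution trace: 'D' (except AttributeError) → 'H' (after the try/except). Output: DH

Answer: DH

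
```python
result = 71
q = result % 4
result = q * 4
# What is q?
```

Trace:
`result = 71` → result = 71
`q = result % 4` → q = 3
`result = q * 4` → result = 12
So q = 3

Answer: 3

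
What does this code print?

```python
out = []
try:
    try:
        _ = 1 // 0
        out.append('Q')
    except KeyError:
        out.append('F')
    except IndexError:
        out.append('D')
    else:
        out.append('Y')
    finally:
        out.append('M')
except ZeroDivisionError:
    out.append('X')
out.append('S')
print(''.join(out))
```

Execution trace: 'M' (finally) → 'X' (outer except ZeroDivisionError) → 'S' (after the try/except). Output: MXS

Answer: MXS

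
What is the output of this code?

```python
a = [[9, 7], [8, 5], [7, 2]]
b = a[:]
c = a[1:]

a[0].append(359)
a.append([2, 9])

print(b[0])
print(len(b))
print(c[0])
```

Key concept: slice with nested mutation.
Step by step:
`a = [[9, 7], [8, 5], [7, 2]]` → a = [[9, 7], [8, 5], [7, 2]]
`b = a[:]` → b = [[9, 7], [8, 5], [7, 2]]
`c = a[1:]` → c = [[8, 5], [7, 2]]
`a[0].append(359)` → a = [[9, 7, 359], [8, 5], [7, 2]]; b = [[9, 7, 359], [8, 5], [7, 2]]
`a.append([2, 9])` → a = [[9, 7, 359], [8, 5], [7, 2], [2, 9]]
`print(b[0])` → prints [9, 7, 359]
`print(len(b))` → prints 3
`print(c[0])` → prints [8, 5]

Answer:
[9, 7, 359]
3
[8, 5]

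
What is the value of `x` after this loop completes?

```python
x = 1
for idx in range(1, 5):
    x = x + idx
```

Start at 1, add 1 through 4
`x` takes the values: 1 → 2 → 4 → 7 → 11

Answer: 11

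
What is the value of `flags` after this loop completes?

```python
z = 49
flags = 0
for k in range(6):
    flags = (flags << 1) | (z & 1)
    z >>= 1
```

Reverse lowest 6 bits of 49
`flags` takes the values: 0 → 1 → 2 → 4 → 8 → 17 → 35

Answer: 35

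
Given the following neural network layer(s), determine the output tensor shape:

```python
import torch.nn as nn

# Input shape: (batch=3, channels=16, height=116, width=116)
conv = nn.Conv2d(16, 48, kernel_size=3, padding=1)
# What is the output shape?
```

Input: (3, 16, 116, 116) -> Output: (3, 48, 116, 116)

Answer: (3, 48, 116, 116)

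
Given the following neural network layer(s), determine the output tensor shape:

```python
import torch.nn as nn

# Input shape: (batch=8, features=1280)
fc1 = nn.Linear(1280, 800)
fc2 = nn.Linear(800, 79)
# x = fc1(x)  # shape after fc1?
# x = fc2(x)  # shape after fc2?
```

Input: (8, 1280) -> after fc1: (8, 800) -> Output: (8, 79)

Answer: (8, 79)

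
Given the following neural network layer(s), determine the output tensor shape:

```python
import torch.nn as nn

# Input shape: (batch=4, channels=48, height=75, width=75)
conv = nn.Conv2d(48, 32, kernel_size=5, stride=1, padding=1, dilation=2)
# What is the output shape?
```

Input: (4, 48, 75, 75) -> Output: (4, 32, 69, 69)

Answer: (4, 32, 69, 69)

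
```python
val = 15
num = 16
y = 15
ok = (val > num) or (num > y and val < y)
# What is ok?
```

Trace:
`val = 15` → val = 15
`num = 16` → num = 16
`y = 15` → y = 15
`ok = (val > num) or (num > y and val < y)` → ok = False
So ok = False

Answer: False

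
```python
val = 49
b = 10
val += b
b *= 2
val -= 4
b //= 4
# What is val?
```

Trace:
`val = 49` → val = 49
`b = 10` → b = 10
`val += b` → val = 59
`b *= 2` → b = 20
`val -= 4` → val = 55
`b //= 4` → b = 5
So val = 55

Answer: 55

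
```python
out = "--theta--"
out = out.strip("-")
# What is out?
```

Trace:
`out = "--theta--"` → out = '--theta--'
`out = out.strip("-")` → out = 'theta'
So out = 'theta'

Answer: 'theta'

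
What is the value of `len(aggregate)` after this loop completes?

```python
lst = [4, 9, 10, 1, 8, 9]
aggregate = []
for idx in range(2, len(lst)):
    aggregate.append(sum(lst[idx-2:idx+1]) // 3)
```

Number of 3-element averages
`aggregate` takes the values: [] → [7] → [7, 6] → [7, 6, 6] → [7, 6, 6, 6]
So `len(aggregate)` = 4

Answer: 4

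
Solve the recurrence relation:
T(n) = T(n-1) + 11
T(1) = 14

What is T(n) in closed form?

Unrolling: T(n) = T(1) + 11·(n-1) = 14 + 11(n-1) = 11n + 3.

Answer: T(n) = 11n + 3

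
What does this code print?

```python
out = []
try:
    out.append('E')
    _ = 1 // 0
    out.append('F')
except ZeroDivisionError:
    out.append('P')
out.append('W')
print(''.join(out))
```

Execution trace: 'E' (try body) → 'P' (except ZeroDivisionError) → 'W' (after the try/except). Output: EPW

Answer: EPW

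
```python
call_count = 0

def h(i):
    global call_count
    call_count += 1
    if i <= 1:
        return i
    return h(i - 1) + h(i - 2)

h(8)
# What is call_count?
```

Calls(i) = 1 + Calls(i-1) + Calls(i-2); Calls(0)=Calls(1)=1. For i=8 this gives 67.

Answer: 67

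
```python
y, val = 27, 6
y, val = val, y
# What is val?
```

Trace:
`y, val = 27, 6` → y = 27; val = 6
`y, val = val, y` → y = 6; val = 27
So val = 27

Answer: 27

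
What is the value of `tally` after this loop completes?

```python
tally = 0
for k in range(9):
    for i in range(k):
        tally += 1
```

Triangle number: 0+1+2+...+8
`tally` takes the values: 0 → 1 → 2 → 3 → 4 → 5 → 6 → 7 → 8 → 9 → 10 → 11 → 12 → 13 → 14 → 15 → 16 → 17 → 18 → 19 → 20 → 21 → 22 → 23 → 24 → 25 → 26 → 27 → 28 → 29 → 30 → 31 → 32 → 33 → 34 → 35 → 36

Answer: 36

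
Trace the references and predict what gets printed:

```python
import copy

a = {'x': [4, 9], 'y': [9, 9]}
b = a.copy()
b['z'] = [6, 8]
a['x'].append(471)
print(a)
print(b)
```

Key concept: shallow copy of dict with mutable values.
Step by step:
`a = {'x': [4, 9], 'y': [9, 9]}` → a = {'x': [4, 9], 'y': [9, 9]}
`b = a.copy()` → b = {'x': [4, 9], 'y': [9, 9]}
`b['z'] = [6, 8]` → b = {'x': [4, 9], 'y': [9, 9], 'z': [6, 8]}
`a['x'].append(471)` → a = {'x': [4, 9, 471], 'y': [9, 9]}; b = {'x': [4, 9, 471], 'y': [9, 9], 'z': [6, 8]}
`print(a)` → prints {'x': [4, 9, 471], 'y': [9, 9]}
`print(b)` → prints {'x': [4, 9, 471], 'y': [9, 9], 'z': [6, 8]}

Answer:
{'x': [4, 9, 471], 'y': [9, 9]}
{'x': [4, 9, 471], 'y': [9, 9], 'z': [6, 8]}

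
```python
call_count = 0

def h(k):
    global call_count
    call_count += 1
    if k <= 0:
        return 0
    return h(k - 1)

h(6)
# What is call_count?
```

Linear recursion stepping by 1: 7 calls from k=6 down to ≤0.

Answer: 7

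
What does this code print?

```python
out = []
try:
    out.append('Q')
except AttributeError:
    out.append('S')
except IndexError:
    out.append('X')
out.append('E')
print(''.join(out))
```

Execution trace: 'Q' (try body, no exception) → 'E' (after the try/except). Output: QE

Answer: QE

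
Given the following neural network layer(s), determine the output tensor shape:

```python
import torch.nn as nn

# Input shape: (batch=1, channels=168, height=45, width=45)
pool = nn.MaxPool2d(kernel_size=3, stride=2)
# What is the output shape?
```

Input: (1, 168, 45, 45) -> Output: (1, 168, 22, 22)

Answer: (1, 168, 22, 22)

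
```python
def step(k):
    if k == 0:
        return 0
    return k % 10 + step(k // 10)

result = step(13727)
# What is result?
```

Sum of digits of 13727: 7 + 2 + 7 + 3 + 1 = 20

Answer: 20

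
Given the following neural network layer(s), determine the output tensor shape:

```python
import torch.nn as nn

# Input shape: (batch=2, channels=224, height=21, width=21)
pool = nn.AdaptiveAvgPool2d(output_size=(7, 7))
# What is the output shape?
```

Input: (2, 224, 21, 21) -> Output: (2, 224, 7, 7)

Answer: (2, 224, 7, 7)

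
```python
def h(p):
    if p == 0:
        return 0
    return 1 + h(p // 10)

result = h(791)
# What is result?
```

Count of digits of 791: 3

Answer: 3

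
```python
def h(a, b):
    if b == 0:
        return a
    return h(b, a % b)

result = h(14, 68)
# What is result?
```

h(14, 68) -> h(68, 14) -> h(14, 12) -> h(12, 2) -> h(2, 0) -> 2

Answer: 2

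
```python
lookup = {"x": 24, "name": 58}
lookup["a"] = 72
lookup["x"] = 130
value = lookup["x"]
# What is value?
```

Trace:
`lookup = {"x": 24, "name": 58}` → lookup = {'x': 24, 'name': 58}
`lookup["a"] = 72` → lookup = {'x': 24, 'name': 58, 'a': 72}
`lookup["x"] = 130` → lookup = {'x': 130, 'name': 58, 'a': 72}
`value = lookup["x"]` → value = 130
So value = 130

Answer: 130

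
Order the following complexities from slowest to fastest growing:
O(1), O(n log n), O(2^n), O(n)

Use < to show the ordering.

Ordered by growth rate: O(1) < O(n) < O(n log n) < O(2^n)

Answer: O(1) < O(n) < O(n log n) < O(2^n)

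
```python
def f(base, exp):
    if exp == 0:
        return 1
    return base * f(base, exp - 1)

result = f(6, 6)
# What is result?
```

f(6, 6) = 6 * 6 * 6 * 6 * 6 * 6 = 46656

Answer: 46656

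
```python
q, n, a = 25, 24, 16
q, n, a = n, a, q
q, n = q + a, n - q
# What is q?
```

Trace:
`q, n, a = 25, 24, 16` → q = 25; n = 24; a = 16
`q, n, a = n, a, q` → q = 24; n = 16; a = 25
`q, n = q + a, n - q` → q = 49; n = -8
So q = 49

Answer: 49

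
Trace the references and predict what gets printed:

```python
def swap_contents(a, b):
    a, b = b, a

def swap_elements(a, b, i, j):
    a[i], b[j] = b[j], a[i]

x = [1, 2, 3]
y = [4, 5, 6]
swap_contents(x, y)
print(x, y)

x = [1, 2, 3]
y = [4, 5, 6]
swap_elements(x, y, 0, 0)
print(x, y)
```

Key concept: parameter rebinding vs mutation.
Step by step:
`x = [1, 2, 3]` → x = [1, 2, 3]
`y = [4, 5, 6]` → y = [4, 5, 6]
`swap_contents(x, y)` → no visible change to tracked variables
`print(x, y)` → prints [1, 2, 3] [4, 5, 6]
`x = [1, 2, 3]` → x = [1, 2, 3]
`y = [4, 5, 6]` → y = [4, 5, 6]
`swap_elements(x, y, 0, 0)` → x = [4, 2, 3]; y = [1, 5, 6]
`print(x, y)` → prints [4, 2, 3] [1, 5, 6]

Answer:
[1, 2, 3] [4, 5, 6]
[4, 2, 3] [1, 5, 6]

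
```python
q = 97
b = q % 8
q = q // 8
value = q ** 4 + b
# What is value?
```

Trace:
`q = 97` → q = 97
`b = q % 8` → b = 1
`q = q // 8` → q = 12
`value = q ** 4 + b` → value = 20737
So value = 20737

Answer: 20737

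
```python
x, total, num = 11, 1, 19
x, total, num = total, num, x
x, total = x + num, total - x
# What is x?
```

Trace:
`x, total, num = 11, 1, 19` → x = 11; total = 1; num = 19
`x, total, num = total, num, x` → x = 1; total = 19; num = 11
`x, total = x + num, total - x` → x = 12; total = 18
So x = 12

Answer: 12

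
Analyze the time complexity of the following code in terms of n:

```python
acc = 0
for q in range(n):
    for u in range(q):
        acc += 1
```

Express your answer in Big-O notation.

Each loop level contributes: n × n. Multiplying the contributions gives O(n^2).

Answer: O(n^2)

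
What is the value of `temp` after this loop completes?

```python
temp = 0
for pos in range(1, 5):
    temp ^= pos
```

XOR of 1 to 4
`temp` takes the values: 0 → 1 → 3 → 0 → 4

Answer: 4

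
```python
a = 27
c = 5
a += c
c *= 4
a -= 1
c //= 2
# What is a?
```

Trace:
`a = 27` → a = 27
`c = 5` → c = 5
`a += c` → a = 32
`c *= 4` → c = 20
`a -= 1` → a = 31
`c //= 2` → c = 10
So a = 31

Answer: 31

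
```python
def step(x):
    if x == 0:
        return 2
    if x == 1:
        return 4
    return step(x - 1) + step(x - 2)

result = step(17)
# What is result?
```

Build up from base cases: step(0)=2, step(1)=4, step(2)=6, step(3)=10, step(4)=16, step(5)=26, step(6)=42, ..., step(17)=8362

Answer: 8362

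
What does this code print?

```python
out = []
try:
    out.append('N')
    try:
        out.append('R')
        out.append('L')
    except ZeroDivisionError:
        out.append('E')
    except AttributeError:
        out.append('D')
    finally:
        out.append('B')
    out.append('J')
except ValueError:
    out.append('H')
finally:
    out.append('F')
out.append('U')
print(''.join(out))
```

Execution trace: 'N' (try body) → 'R' (inner try body) → 'L' (inner try body, no exception) → 'B' (inner finally) → 'J' (try body, no exception) → 'F' (finally) → 'U' (after the try/except). Output: NRLBJFU

Answer: NRLBJFU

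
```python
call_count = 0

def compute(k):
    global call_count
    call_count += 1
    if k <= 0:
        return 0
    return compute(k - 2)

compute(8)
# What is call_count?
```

Linear recursion stepping by 2: 5 calls from k=8 down to ≤0.

Answer: 5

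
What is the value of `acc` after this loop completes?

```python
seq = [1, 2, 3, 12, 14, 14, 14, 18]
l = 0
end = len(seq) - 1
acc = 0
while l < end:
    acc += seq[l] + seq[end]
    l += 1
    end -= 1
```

Sum of pairs from ends
`acc` takes the values: 0 → 19 → 35 → 52 → 78

Answer: 78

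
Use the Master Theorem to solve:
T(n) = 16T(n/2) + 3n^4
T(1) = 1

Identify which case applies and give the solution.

a=16, b=2, f(n)=3n^4. log_2(16) = 4. Since c=4 = 4, Case 2 applies: T(n) = Θ(n^log_b(a) · log n) = O(n^4 log n).

Answer: O(n^4 log n) - Case 2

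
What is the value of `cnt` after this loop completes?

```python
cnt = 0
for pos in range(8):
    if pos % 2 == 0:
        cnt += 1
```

Count numbers divisible by 2 in range(8)
`cnt` takes the values: 0 → 1 → 2 → 3 → 4

Answer: 4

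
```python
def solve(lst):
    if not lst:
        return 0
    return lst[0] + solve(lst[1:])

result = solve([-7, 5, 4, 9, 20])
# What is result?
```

(-7) + 5 + 4 + 9 + 20 + 0 = 31

Answer: 31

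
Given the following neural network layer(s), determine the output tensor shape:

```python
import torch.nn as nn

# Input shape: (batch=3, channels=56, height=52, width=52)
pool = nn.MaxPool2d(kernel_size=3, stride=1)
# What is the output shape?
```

Input: (3, 56, 52, 52) -> Output: (3, 56, 50, 50)

Answer: (3, 56, 50, 50)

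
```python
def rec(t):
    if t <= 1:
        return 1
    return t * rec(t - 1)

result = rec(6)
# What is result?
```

rec(6) = 6 * 5 * 4 * 3 * 2 * 1 = 720

Answer: 720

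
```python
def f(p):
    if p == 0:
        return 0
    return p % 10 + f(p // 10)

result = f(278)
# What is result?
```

Sum of digits of 278: 8 + 7 + 2 = 17

Answer: 17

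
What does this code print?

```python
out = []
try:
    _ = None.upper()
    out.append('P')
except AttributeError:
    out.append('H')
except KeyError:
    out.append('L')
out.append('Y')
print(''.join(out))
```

Execution trace: 'H' (except AttributeError) → 'Y' (after the try/except). Output: HY

Answer: HY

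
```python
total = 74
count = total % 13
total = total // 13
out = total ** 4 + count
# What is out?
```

Trace:
`total = 74` → total = 74
`count = total % 13` → count = 9
`total = total // 13` → total = 5
`out = total ** 4 + count` → out = 634
So out = 634

Answer: 634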